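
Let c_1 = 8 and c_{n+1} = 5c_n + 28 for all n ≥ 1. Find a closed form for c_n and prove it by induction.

Claim: c_n = 3·5^n − 7.

Base case: c_1 = 8, and 3·5^1 − 7 = 15 − 7 = 8.
Assume c_j = 3·5^j − 7 for some j ≥ 1.
Then c_{j+1} = 5c_j + 28 = 5·(3·5^j − 7) + 28 = 15·5^j − 35 + 28 = 3·5^{j+1} − 7.
Hence c_n = 3·5^n − 7 for every n ≥ 1, by induction.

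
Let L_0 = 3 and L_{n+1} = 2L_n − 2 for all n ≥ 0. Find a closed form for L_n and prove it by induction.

Claim: L_n = 2^n + 2.

Base case: L_0 = 3, and 2^0 + 2 = 1 + 2 = 3.
Assume L_m = 2^m + 2 for some m ≥ 0.
Then L_{m+1} = 2L_m − 2 = 2·(2^m + 2) − 2 = 2^{m+1} + 4 − 2 = 2^{m+1} + 2.
So the formula holds for m+1, and by induction L_n = 2^n + 2 for all n ≥ 0.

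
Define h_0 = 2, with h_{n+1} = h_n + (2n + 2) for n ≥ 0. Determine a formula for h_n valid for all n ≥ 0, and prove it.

Claim: h_n = n^2 + n + 2.

Base case: h_0 = 2, and 0^2 + 0 + 2 = 2.
Assume h_m = m^2 + m + 2.
Then h_{m+1} = h_m + (2m + 2) = (m^2 + m + 2) + (2m + 2) = m^2 + 3m + 4,
and (m+1)^2 + (m+1) + 2 = m^2 + 3m + 4.
Hence h_n = n^2 + n + 2 for every n ≥ 0, by induction.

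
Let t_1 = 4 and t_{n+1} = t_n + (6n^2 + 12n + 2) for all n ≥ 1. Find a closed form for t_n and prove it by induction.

Claim: t_n = 2n^3 + 3n^2 − 3n + 2.

Base case: t_1 = 4, and 2·1^3 + 3·1^2 − 3·1 + 2 = 4.
Assume t_k = 2k^3 + 3k^2 − 3k + 2.
Then t_{k+1} = t_k + (6k^2 + 12k + 2) = (2k^3 + 3k^2 − 3k + 2) + (6k^2 + 12k + 2) = 2k^3 + 9k^2 + 9k + 4,
and 2·(k+1)^3 + 3·(k+1)^2 − 3·(k+1) + 2 = 2k^3 + 9k^2 + 9k + 4.
Hence t_n = 2n^3 + 3n^2 − 3n + 2 for every n ≥ 1, by induction.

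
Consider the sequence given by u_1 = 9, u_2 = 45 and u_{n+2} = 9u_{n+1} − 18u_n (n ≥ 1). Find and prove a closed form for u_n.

Claim: u_n = 6^n + 3^n.

Base cases: u_1 = 9 and 6^1 + 3^1 = 9; u_2 = 45 and 6^2 + 3^2 = 45.
Assume u_j = 6^j + 3^j for all 1 ≤ j ≤ m, where m ≥ 2.
Then u_{m+1} = 9u_m − 18u_{m−1} = 9·(6^m + 3^m) − 18·(6^{m−1} + 3^{m−1}) = (9·6 − 18)6^{m−1} + (9·3 − 18)3^{m−1} = 36·6^{m−1} + 9·3^{m−1} = 6^{m+1} + 3^{m+1}.
By strong induction, u_n = 6^n + 3^n for all n ≥ 1.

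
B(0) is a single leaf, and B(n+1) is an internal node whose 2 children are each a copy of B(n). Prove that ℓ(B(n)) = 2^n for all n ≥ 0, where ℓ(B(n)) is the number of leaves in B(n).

Base case: ℓ(B(0)) = 1, and 2^0 = 1.
Assume ℓ(B(j)) = 2^j.
Then ℓ(B(j+1)) = 2·ℓ(B(j)) = 2·2^j = 2^{j+1}.
By induction, ℓ(B(n)) = 2^n for all n ≥ 0.

ℓ(B(n)) = 2^n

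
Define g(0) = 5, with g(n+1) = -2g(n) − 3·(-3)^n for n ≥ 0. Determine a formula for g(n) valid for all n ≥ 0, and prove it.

Claim: g(n) = 2·(-2)^n + 3·(-3)^n.

Base case: g(0) = 5, and 2·(-2)^0 + 3·(-3)^0 = 2 + 3 = 5.
Assume g(k) = 2·(-2)^k + 3·(-3)^k for some k ≥ 0.
Then g(k+1) = -2g(k) − 3·(-3)^k = -2·(2·(-2)^k + 3·(-3)^k) − 3·(-3)^k = 2·(-2)^{k+1} − 6·(-3)^k − 3·(-3)^k = 2·(-2)^{k+1} − 9·(-3)^k = 2·(-2)^{k+1} + 3·(-3)^{k+1}.
So the formula holds for k+1, and by induction g(n) = 2·(-2)^n + 3·(-3)^n for all n ≥ 0.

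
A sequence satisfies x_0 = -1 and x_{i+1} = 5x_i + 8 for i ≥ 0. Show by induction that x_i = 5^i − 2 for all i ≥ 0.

Base case: x_0 = -1, and 5^0 − 2 = 1 − 2 = -1.
Assume x_r = 5^r − 2 for some r ≥ 0.
Then x_{r+1} = 5x_r + 8 = 5·(5^r − 2) + 8 = 5^{r+1} − 10 + 8 = 5^{r+1} − 2.
Hence x_i = 5^i − 2 for every i ≥ 0, by induction.

x_i = 5^i − 2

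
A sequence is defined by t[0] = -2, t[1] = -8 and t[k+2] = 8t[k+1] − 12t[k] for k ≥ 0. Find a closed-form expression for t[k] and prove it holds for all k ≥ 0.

Claim: t[k] = -6^k − 2^k.

Base cases: t[0] = -2 and -6^0 − 2^0 = -2; t[1] = -8 and -6^1 − 2^1 = -8.
Assume t[i] = -6^i − 2^i for all 0 ≤ i ≤ j, where j ≥ 1.
Then t[j+1] = 8t[j] − 12t[j−1] = 8·(-6^j − 2^j) − 12·(-6^{j−1} − 2^{j−1}) = -(8·6 − 12)6^{j−1} − (8·2 − 12)2^{j−1} = -36·6^{j−1} − 4·2^{j−1} = -6^{j+1} − 2^{j+1}.
By strong induction, t[k] = -6^k − 2^k for all k ≥ 0.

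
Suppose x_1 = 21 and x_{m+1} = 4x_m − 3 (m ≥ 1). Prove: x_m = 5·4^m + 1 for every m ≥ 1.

Base case: x_1 = 21, and 5·4^1 + 1 = 20 + 1 = 21.
Assume x_k = 5·4^k + 1 for some k ≥ 1.
Then x_{k+1} = 4x_k − 3 = 4·(5·4^k + 1) − 3 = 20·4^k + 4 − 3 = 5·4^{k+1} + 1.
This completes the inductive step, so x_m = 5·4^m + 1 for all m ≥ 1.

x_m = 5·4^m + 1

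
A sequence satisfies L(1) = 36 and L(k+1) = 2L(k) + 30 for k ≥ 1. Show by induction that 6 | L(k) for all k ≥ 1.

Base case: L(1) = 36 = 6·6, so 6 | L(1).
Assume 6 | L(j), so L(j) = 6t for some integer t.
Then L(j+1) = 2L(j) + 30 = 2·(6t) + 30 = 6(2t + 5), so 6 | L(j+1).
By induction, 6 | L(k) for all k ≥ 1.

6 | L(k)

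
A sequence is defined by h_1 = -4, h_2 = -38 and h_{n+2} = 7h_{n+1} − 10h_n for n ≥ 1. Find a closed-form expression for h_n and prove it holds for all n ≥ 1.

Claim: h_n = 3·2^n − 2·5^n.

Base cases: h_1 = -4 and 3·2^1 − 2·5^1 = -4; h_2 = -38 and 3·2^2 − 2·5^2 = -38.
Assume h_j = 3·2^j − 2·5^j for all 1 ≤ j ≤ k, where k ≥ 2.
Then h_{k+1} = 7h_k − 10h_{k−1} = 7·(3·2^k − 2·5^k) − 10·(3·2^{k−1} − 2·5^{k−1}) = 3·(7·2 − 10)2^{k−1} − 2·(7·5 − 10)5^{k−1} = 12·2^{k−1} − 50·5^{k−1} = 3·2^{k+1} − 2·5^{k+1}.
Hence h_n = 3·2^n − 2·5^n for every n ≥ 1, by strong induction.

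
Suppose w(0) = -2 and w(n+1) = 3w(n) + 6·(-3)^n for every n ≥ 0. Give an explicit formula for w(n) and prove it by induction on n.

Claim: w(n) = -3^n − (-3)^n.

Base case: w(0) = -2, and -3^0 − (-3)^0 = -1 − 1 = -2.
Assume w(j) = -3^j − (-3)^j for some j ≥ 0.
Then w(j+1) = 3w(j) + 6·(-3)^j = 3·(-3^j − (-3)^j) + 6·(-3)^j = -3^{j+1} − 3·(-3)^j + 6·(-3)^j = -3^{j+1} + 3·(-3)^j = -3^{j+1} − (-3)^{j+1}.
Hence w(n) = -3^n − (-3)^n for every n ≥ 0, by induction.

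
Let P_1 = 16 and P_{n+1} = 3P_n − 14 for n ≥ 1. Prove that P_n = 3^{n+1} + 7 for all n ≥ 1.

Base case: P_1 = 16, and 3^{1+1} + 7 = 9 + 7 = 16.
Assume P_r = 3^{r+1} + 7 for some r ≥ 1.
Then P_{r+1} = 3P_r − 14 = 3·(3^{r+1} + 7) − 14 = 3^{r+2} + 21 − 14 = 3^{r+2} + 7.
So the formula holds for r+1, and by induction P_n = 3^{n+1} + 7 for all n ≥ 1.

P_n = 3^{n+1} + 7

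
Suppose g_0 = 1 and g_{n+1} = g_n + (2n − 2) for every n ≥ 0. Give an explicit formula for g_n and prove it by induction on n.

Claim: g_n = n^2 − 3n + 1.

Base case: g_0 = 1, and 0^2 − 3·0 + 1 = 1.
Assume g_j = j^2 − 3j + 1.
Then g_{j+1} = g_j + (2j − 2) = (j^2 − 3j + 1) + (2j − 2) = j^2 − j − 1,
and (j+1)^2 − 3·(j+1) + 1 = j^2 − j − 1.
This completes the inductive step, so g_n = n^2 − 3n + 1 for all n ≥ 0.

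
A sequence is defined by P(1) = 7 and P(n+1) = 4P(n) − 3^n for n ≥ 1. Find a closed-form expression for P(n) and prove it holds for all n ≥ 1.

Claim: P(n) = 4^n + 3^n.

Base case: P(1) = 7, and 4^1 + 3^1 = 4 + 3 = 7.
Assume P(r) = 4^r + 3^r for some r ≥ 1.
Then P(r+1) = 4P(r) − 3^r = 4·(4^r + 3^r) − 3^r = 4^{r+1} + 4·3^r − 3^r = 4^{r+1} + 3·3^r = 4^{r+1} + 3^{r+1}.
Hence P(n) = 4^n + 3^n for every n ≥ 1, by induction.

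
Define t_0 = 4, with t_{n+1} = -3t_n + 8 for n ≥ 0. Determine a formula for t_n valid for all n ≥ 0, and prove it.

Claim: t_n = 2·(-3)^n + 2.

Base case: t_0 = 4, and 2·(-3)^0 + 2 = 2 + 2 = 4.
Assume t_r = 2·(-3)^r + 2 for some r ≥ 0.
Then t_{r+1} = -3t_r + 8 = -3·(2·(-3)^r + 2) + 8 = -6·(-3)^r − 6 + 8 = 2·(-3)^{r+1} + 2.
This completes the inductive step, so t_n = 2·(-3)^n + 2 for all n ≥ 0.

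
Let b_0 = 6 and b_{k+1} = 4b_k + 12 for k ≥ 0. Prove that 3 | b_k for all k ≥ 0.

Base case: b_0 = 6 = 3·2, so 3 | b_0.
Assume 3 | b_j, so b_j = 3t for some integer t.
Then b_{j+1} = 4b_j + 12 = 4·(3t) + 12 = 3(4t + 4), so 3 | b_{j+1}.
So the property holds for j+1, and by induction 3 | b_k for all k ≥ 0.

3 | b_k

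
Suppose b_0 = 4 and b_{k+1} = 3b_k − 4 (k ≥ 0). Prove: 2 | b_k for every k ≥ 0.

Base case: b_0 = 4 = 2·2, so 2 | b_0.
Assume 2 | b_j, so b_j = 2t for some integer t.
Then b_{j+1} = 3b_j − 4 = 3·(2t) − 4 = 2(3t − 2), so 2 | b_{j+1}.
So the property holds for j+1, and by induction 2 | b_k for all k ≥ 0.

2 | b_k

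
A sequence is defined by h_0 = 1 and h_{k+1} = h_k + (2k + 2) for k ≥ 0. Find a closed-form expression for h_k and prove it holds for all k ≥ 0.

Claim: h_k = k^2 + k + 1.

Base case: h_0 = 1, and 0^2 + 0 + 1 = 1.
Assume h_r = r^2 + r + 1.
Then h_{r+1} = h_r + (2r + 2) = (r^2 + r + 1) + (2r + 2) = r^2 + 3r + 3,
and (r+1)^2 + (r+1) + 1 = r^2 + 3r + 3.
Hence h_k = k^2 + k + 1 for every k ≥ 0, by induction.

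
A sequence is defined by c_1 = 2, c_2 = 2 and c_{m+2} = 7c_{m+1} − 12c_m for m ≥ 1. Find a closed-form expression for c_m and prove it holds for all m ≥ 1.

Claim: c_m = -4^m + 2·3^m.

Base cases: c_1 = 2 and -4^1 + 2·3^1 = 2; c_2 = 2 and -4^2 + 2·3^2 = 2.
Assume c_j = -4^j + 2·3^j for all 1 ≤ j ≤ r, where r ≥ 2.
Then c_{r+1} = 7c_r − 12c_{r−1} = 7·(-4^r + 2·3^r) − 12·(-4^{r−1} + 2·3^{r−1}) = -(7·4 − 12)4^{r−1} + 2·(7·3 − 12)3^{r−1} = -16·4^{r−1} + 18·3^{r−1} = -4^{r+1} + 2·3^{r+1}.
By strong induction, c_m = -4^m + 2·3^m for all m ≥ 1.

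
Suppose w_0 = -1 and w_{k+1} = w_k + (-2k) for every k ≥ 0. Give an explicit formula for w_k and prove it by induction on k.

Claim: w_k = -k^2 + k − 1.

Base case: w_0 = -1, and -0^2 + 0 − 1 = -1.
Assume w_j = -j^2 + j − 1.
Then w_{j+1} = w_j + (-2j) = (-j^2 + j − 1) + (-2j) = -j^2 − j − 1,
and -(j+1)^2 + (j+1) − 1 = -j^2 − j − 1.
This completes the inductive step, so w_k = -k^2 + k − 1 for all k ≥ 0.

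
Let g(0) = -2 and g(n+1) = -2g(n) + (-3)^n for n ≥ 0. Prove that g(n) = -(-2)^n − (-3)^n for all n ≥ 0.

Base case: g(0) = -2, and -(-2)^0 − (-3)^0 = -1 − 1 = -2.
Assume g(r) = -(-2)^r − (-3)^r for some r ≥ 0.
Then g(r+1) = -2g(r) + (-3)^r = -2·(-(-2)^r − (-3)^r) + (-3)^r = -(-2)^{r+1} + 2·(-3)^r + (-3)^r = -(-2)^{r+1} + 3·(-3)^r = -(-2)^{r+1} − (-3)^{r+1}.
By induction, g(n) = -(-2)^n − (-3)^n for all n ≥ 0.

g(n) = -(-2)^n − (-3)^n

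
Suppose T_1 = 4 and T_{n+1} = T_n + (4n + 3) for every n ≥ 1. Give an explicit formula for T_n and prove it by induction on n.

Claim: T_n = 2n^2 + n + 1.

Base case: T_1 = 4, and 2·1^2 + 1 + 1 = 4.
Assume T_r = 2r^2 + r + 1.
Then T_{r+1} = T_r + (4r + 3) = (2r^2 + r + 1) + (4r + 3) = 2r^2 + 5r + 4,
and 2·(r+1)^2 + (r+1) + 1 = 2r^2 + 5r + 4.
Hence T_n = 2n^2 + n + 1 for every n ≥ 1, by induction.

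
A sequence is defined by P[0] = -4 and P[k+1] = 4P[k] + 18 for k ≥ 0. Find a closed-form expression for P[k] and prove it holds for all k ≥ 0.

Claim: P[k] = 2·4^k − 6.

Base case: P[0] = -4, and 2·4^0 − 6 = 2 − 6 = -4.
Assume P[j] = 2·4^j − 6 for some j ≥ 0.
Then P[j+1] = 4P[j] + 18 = 4·(2·4^j − 6) + 18 = 8·4^j − 24 + 18 = 2·4^{j+1} − 6.
So the formula holds for j+1, and by induction P[k] = 2·4^k − 6 for all k ≥ 0.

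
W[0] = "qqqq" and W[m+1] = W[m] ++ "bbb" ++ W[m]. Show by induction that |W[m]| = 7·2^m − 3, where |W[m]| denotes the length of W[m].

Base case: |W[0]| = 4, and 7·2^0 − 3 = 4.
Assume |W[j]| = 7·2^j − 3.
Then |W[j+1]| = |W[j]| + 3 + |W[j]| = 2|W[j]| + 3 = 2(7·2^j − 3) + 3 = 7·2^{j+1} − 6 + 3 = 7·2^{j+1} − 3.
This completes the inductive step, so |W[m]| = 7·2^m − 3 for all m ≥ 0.

|W[m]| = 7·2^m − 3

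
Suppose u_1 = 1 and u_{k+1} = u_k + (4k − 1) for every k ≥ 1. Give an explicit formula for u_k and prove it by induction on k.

Claim: u_k = 2k^2 − 3k + 2.

Base case: u_1 = 1, and 2·1^2 − 3·1 + 2 = 1.
Assume u_j = 2j^2 − 3j + 2.
Then u_{j+1} = u_j + (4j − 1) = (2j^2 − 3j + 2) + (4j − 1) = 2j^2 + j + 1,
and 2·(j+1)^2 − 3·(j+1) + 2 = 2j^2 + j + 1.
By induction, u_k = 2k^2 − 3k + 2 for all k ≥ 1.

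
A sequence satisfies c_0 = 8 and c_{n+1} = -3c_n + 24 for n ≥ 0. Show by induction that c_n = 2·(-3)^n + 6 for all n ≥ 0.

Base case: c_0 = 8, and 2·(-3)^0 + 6 = 2 + 6 = 8.
Assume c_m = 2·(-3)^m + 6 for some m ≥ 0.
Then c_{m+1} = -3c_m + 24 = -3·(2·(-3)^m + 6) + 24 = -6·(-3)^m − 18 + 24 = 2·(-3)^{m+1} + 6.
This completes the inductive step, so c_n = 2·(-3)^n + 6 for all n ≥ 0.

c_n = 2·(-3)^n + 6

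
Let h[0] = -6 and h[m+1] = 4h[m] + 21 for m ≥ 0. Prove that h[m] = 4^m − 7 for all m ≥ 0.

Base case: h[0] = -6, and 4^0 − 7 = 1 − 7 = -6.
Assume h[r] = 4^r − 7 for some r ≥ 0.
Then h[r+1] = 4h[r] + 21 = 4·(4^r − 7) + 21 = 4^{r+1} − 28 + 21 = 4^{r+1} − 7.
So the formula holds for r+1, and by induction h[m] = 4^m − 7 for all m ≥ 0.

h[m] = 4^m − 7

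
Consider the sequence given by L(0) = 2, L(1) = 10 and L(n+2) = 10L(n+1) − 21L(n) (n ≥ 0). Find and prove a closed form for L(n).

Claim: L(n) = 7^n + 3^n.

Base cases: L(0) = 2 and 7^0 + 3^0 = 2; L(1) = 10 and 7^1 + 3^1 = 10.
Assume L(i) = 7^i + 3^i for all 0 ≤ i ≤ j, where j ≥ 1.
Then L(j+1) = 10L(j) − 21L(j−1) = 10·(7^j + 3^j) − 21·(7^{j−1} + 3^{j−1}) = (10·7 − 21)7^{j−1} + (10·3 − 21)3^{j−1} = 49·7^{j−1} + 9·3^{j−1} = 7^{j+1} + 3^{j+1}.
So the formula holds for j+1, and by strong induction L(n) = 7^n + 3^n for all n ≥ 0.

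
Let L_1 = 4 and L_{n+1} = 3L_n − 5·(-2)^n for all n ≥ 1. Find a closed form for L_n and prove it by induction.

Claim: L_n = 2·3^n + (-2)^n.

Base case: L_1 = 4, and 2·3^1 + (-2)^1 = 6 − 2 = 4.
Assume L_m = 2·3^m + (-2)^m for some m ≥ 1.
Then L_{m+1} = 3L_m − 5·(-2)^m = 3·(2·3^m + (-2)^m) − 5·(-2)^m = 2·3^{m+1} + 3·(-2)^m − 5·(-2)^m = 2·3^{m+1} − 2·(-2)^m = 2·3^{m+1} + (-2)^{m+1}.
Hence L_n = 2·3^n + (-2)^n for every n ≥ 1, by induction.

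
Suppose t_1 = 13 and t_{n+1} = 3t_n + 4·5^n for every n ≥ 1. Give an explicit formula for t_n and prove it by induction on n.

Claim: t_n = 3^n + 2·5^n.

Base case: t_1 = 13, and 3^1 + 2·5^1 = 3 + 10 = 13.
Assume t_m = 3^m + 2·5^m for some m ≥ 1.
Then t_{m+1} = 3t_m + 4·5^m = 3·(3^m + 2·5^m) + 4·5^m = 3^{m+1} + 6·5^m + 4·5^m = 3^{m+1} + 10·5^m = 3^{m+1} + 2·5^{m+1}.
Hence t_n = 3^n + 2·5^n for every n ≥ 1, by induction.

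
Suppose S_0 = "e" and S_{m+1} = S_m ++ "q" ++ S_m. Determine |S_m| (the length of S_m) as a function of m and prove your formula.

Claim: |S_m| = 2^{m+1} − 1.

Base case: |S_0| = 1, and 2^{0+1} − 1 = 1.
Assume |S_r| = 2^{r+1} − 1.
Then |S_{r+1}| = |S_r| + 1 + |S_r| = 2|S_r| + 1 = 2(2^{r+1} − 1) + 1 = 2^{r+2} − 2 + 1 = 2^{r+2} − 1.
So the formula holds for r+1, and by induction |S_m| = 2^{m+1} − 1 for all m ≥ 0.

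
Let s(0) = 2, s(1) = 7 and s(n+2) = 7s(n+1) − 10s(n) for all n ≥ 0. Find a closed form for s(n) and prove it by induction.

Claim: s(n) = 5^n + 2^n.

Base cases: s(0) = 2 and 5^0 + 2^0 = 2; s(1) = 7 and 5^1 + 2^1 = 7.
Assume s(j) = 5^j + 2^j for all 0 ≤ j ≤ m, where m ≥ 1.
Then s(m+1) = 7s(m) − 10s(m−1) = 7·(5^m + 2^m) − 10·(5^{m−1} + 2^{m−1}) = (7·5 − 10)5^{m−1} + (7·2 − 10)2^{m−1} = 25·5^{m−1} + 4·2^{m−1} = 5^{m+1} + 2^{m+1}.
So the formula holds for m+1, and by strong induction s(n) = 5^n + 2^n for all n ≥ 0.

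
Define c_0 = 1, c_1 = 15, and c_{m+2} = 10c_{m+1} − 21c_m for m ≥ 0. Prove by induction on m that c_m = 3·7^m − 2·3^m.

Base cases: c_0 = 1 and 3·7^0 − 2·3^0 = 1; c_1 = 15 and 3·7^1 − 2·3^1 = 15.
Assume c_i = 3·7^i − 2·3^i for all 0 ≤ i ≤ j, where j ≥ 1.
Then c_{j+1} = 10c_j − 21c_{j−1} = 10·(3·7^j − 2·3^j) − 21·(3·7^{j−1} − 2·3^{j−1}) = 3·(10·7 − 21)7^{j−1} − 2·(10·3 − 21)3^{j−1} = 147·7^{j−1} − 18·3^{j−1} = 3·7^{j+1} − 2·3^{j+1}.
Hence c_m = 3·7^m − 2·3^m for every m ≥ 0, by strong induction.

c_m = 3·7^m − 2·3^m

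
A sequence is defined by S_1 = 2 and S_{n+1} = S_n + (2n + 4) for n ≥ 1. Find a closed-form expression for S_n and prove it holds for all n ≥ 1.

Claim: S_n = n^2 + 3n − 2.

Base case: S_1 = 2, and 1^2 + 3·1 − 2 = 2.
Assume S_k = k^2 + 3k − 2.
Then S_{k+1} = S_k + (2k + 4) = (k^2 + 3k − 2) + (2k + 4) = k^2 + 5k + 2,
and (k+1)^2 + 3·(k+1) − 2 = k^2 + 5k + 2.
This completes the inductive step, so S_n = n^2 + 3n − 2 for all n ≥ 1.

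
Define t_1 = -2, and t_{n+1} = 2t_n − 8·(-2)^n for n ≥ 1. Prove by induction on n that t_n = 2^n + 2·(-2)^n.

Base case: t_1 = -2, and 2^1 + 2·(-2)^1 = 2 − 4 = -2.
Assume t_m = 2^m + 2·(-2)^m for some m ≥ 1.
Then t_{m+1} = 2t_m − 8·(-2)^m = 2·(2^m + 2·(-2)^m) − 8·(-2)^m = 2^{m+1} + 4·(-2)^m − 8·(-2)^m = 2^{m+1} − 4·(-2)^m = 2^{m+1} + 2·(-2)^{m+1}.
Hence t_n = 2^n + 2·(-2)^n for every n ≥ 1, by induction.

t_n = 2^n + 2·(-2)^n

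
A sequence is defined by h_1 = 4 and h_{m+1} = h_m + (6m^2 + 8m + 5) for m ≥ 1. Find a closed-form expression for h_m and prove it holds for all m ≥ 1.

Claim: h_m = 2m^3 + m^2 + 2m − 1.

Base case: h_1 = 4, and 2·1^3 + 1^2 + 2·1 − 1 = 4.
Assume h_j = 2j^3 + j^2 + 2j − 1.
Then h_{j+1} = h_j + (6j^2 + 8j + 5) = (2j^3 + j^2 + 2j − 1) + (6j^2 + 8j + 5) = 2j^3 + 7j^2 + 10j + 4,
and 2·(j+1)^3 + (j+1)^2 + 2·(j+1) − 1 = 2j^3 + 7j^2 + 10j + 4.
This completes the inductive step, so h_m = 2m^3 + m^2 + 2m − 1 for all m ≥ 1.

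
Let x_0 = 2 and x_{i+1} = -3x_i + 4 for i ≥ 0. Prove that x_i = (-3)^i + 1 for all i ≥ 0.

Base case: x_0 = 2, and (-3)^0 + 1 = 1 + 1 = 2.
Assume x_m = (-3)^m + 1 for some m ≥ 0.
Then x_{m+1} = -3x_m + 4 = -3·((-3)^m + 1) + 4 = -3·(-3)^m − 3 + 4 = (-3)^{m+1} + 1.
This completes the inductive step, so x_i = (-3)^i + 1 for all i ≥ 0.

x_i = (-3)^i + 1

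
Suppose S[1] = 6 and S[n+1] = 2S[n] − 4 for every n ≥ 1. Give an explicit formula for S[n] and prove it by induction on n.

Claim: S[n] = 2^n + 4.

Base case: S[1] = 6, and 2^1 + 4 = 2 + 4 = 6.
Assume S[r] = 2^r + 4 for some r ≥ 1.
Then S[r+1] = 2S[r] − 4 = 2·(2^r + 4) − 4 = 2^{r+1} + 8 − 4 = 2^{r+1} + 4.
This completes the inductive step, so S[n] = 2^n + 4 for all n ≥ 1.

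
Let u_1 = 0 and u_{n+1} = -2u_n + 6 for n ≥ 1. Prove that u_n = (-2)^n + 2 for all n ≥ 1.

Base case: u_1 = 0, and (-2)^1 + 2 = -2 + 2 = 0.
Assume u_k = (-2)^k + 2 for some k ≥ 1.
Then u_{k+1} = -2u_k + 6 = -2·((-2)^k + 2) + 6 = -2·(-2)^k − 4 + 6 = (-2)^{k+1} + 2.
Hence u_n = (-2)^n + 2 for every n ≥ 1, by induction.

u_n = (-2)^n + 2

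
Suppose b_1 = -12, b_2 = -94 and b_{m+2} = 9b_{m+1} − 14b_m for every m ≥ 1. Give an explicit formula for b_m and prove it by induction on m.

Claim: b_m = 2^m − 2·7^m.

Base cases: b_1 = -12 and 2^1 − 2·7^1 = -12; b_2 = -94 and 2^2 − 2·7^2 = -94.
Assume b_j = 2^j − 2·7^j for all 1 ≤ j ≤ k, where k ≥ 2.
Then b_{k+1} = 9b_k − 14b_{k−1} = 9·(2^k − 2·7^k) − 14·(2^{k−1} − 2·7^{k−1}) = (9·2 − 14)2^{k−1} − 2·(9·7 − 14)7^{k−1} = 4·2^{k−1} − 98·7^{k−1} = 2^{k+1} − 2·7^{k+1}.
Hence b_m = 2^m − 2·7^m for every m ≥ 1, by strong induction.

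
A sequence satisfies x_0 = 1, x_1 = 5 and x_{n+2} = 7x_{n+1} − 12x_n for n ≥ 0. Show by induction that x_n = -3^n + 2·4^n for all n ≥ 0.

Base cases: x_0 = 1 and -3^0 + 2·4^0 = 1; x_1 = 5 and -3^1 + 2·4^1 = 5.
Assume x_i = -3^i + 2·4^i for all 0 ≤ i ≤ j, where j ≥ 1.
Then x_{j+1} = 7x_j − 12x_{j−1} = 7·(-3^j + 2·4^j) − 12·(-3^{j−1} + 2·4^{j−1}) = -(7·3 − 12)3^{j−1} + 2·(7·4 − 12)4^{j−1} = -9·3^{j−1} + 32·4^{j−1} = -3^{j+1} + 2·4^{j+1}.
Hence x_n = -3^n + 2·4^n for every n ≥ 0, by strong induction.

x_n = -3^n + 2·4^n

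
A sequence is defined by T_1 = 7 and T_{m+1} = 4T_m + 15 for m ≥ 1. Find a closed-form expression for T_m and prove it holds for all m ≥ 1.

Claim: T_m = 3·4^m − 5.

Base case: T_1 = 7, and 3·4^1 − 5 = 12 − 5 = 7.
Assume T_r = 3·4^r − 5 for some r ≥ 1.
Then T_{r+1} = 4T_r + 15 = 4·(3·4^r − 5) + 15 = 12·4^r − 20 + 15 = 3·4^{r+1} − 5.
Hence T_m = 3·4^m − 5 for every m ≥ 1, by induction.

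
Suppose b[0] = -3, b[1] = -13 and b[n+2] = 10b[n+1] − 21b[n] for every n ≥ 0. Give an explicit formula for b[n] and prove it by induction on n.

Claim: b[n] = -7^n − 2·3^n.

Base cases: b[0] = -3 and -7^0 − 2·3^0 = -3; b[1] = -13 and -7^1 − 2·3^1 = -13.
Assume b[j] = -7^j − 2·3^j for all 0 ≤ j ≤ m, where m ≥ 1.
Then b[m+1] = 10b[m] − 21b[m−1] = 10·(-7^m − 2·3^m) − 21·(-7^{m−1} − 2·3^{m−1}) = -(10·7 − 21)7^{m−1} − 2·(10·3 − 21)3^{m−1} = -49·7^{m−1} − 18·3^{m−1} = -7^{m+1} − 2·3^{m+1}.
This completes the inductive step, so b[n] = -7^n − 2·3^n for all n ≥ 0.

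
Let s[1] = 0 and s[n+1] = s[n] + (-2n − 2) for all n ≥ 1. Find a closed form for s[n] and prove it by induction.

Claim: s[n] = -n^2 − n + 2.

Base case: s[1] = 0, and -1^2 − 1 + 2 = 0.
Assume s[m] = -m^2 − m + 2.
Then s[m+1] = s[m] + (-2m − 2) = (-m^2 − m + 2) + (-2m − 2) = -m^2 − 3m,
and -(m+1)^2 − (m+1) + 2 = -m^2 − 3m.
This completes the inductive step, so s[n] = -n^2 − n + 2 for all n ≥ 1.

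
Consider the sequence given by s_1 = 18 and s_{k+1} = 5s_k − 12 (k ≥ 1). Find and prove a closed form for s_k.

Claim: s_k = 3·5^k + 3.

Base case: s_1 = 18, and 3·5^1 + 3 = 15 + 3 = 18.
Assume s_j = 3·5^j + 3 for some j ≥ 1.
Then s_{j+1} = 5s_j − 12 = 5·(3·5^j + 3) − 12 = 15·5^j + 15 − 12 = 3·5^{j+1} + 3.
So the formula holds for j+1, and by induction s_k = 3·5^k + 3 for all k ≥ 1.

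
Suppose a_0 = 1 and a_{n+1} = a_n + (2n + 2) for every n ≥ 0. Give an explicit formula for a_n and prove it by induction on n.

Claim: a_n = n^2 + n + 1.

Base case: a_0 = 1, and 0^2 + 0 + 1 = 1.
Assume a_m = m^2 + m + 1.
Then a_{m+1} = a_m + (2m + 2) = (m^2 + m + 1) + (2m + 2) = m^2 + 3m + 3,
and (m+1)^2 + (m+1) + 1 = m^2 + 3m + 3.
By induction, a_n = n^2 + n + 1 for all n ≥ 0.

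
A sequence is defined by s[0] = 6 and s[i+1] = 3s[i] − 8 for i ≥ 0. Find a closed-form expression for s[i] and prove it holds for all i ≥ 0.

Claim: s[i] = 2·3^i + 4.

Base case: s[0] = 6, and 2·3^0 + 4 = 2 + 4 = 6.
Assume s[j] = 2·3^j + 4 for some j ≥ 0.
Then s[j+1] = 3s[j] − 8 = 3·(2·3^j + 4) − 8 = 6·3^j + 12 − 8 = 2·3^{j+1} + 4.
Hence s[i] = 2·3^i + 4 for every i ≥ 0, by induction.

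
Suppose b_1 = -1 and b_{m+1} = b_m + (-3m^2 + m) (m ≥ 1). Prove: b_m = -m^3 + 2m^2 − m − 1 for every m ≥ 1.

Base case: b_1 = -1, and -1^3 + 2·1^2 − 1 − 1 = -1.
Assume b_k = -k^3 + 2k^2 − k − 1.
Then b_{k+1} = b_k + (-3k^2 + k) = (-k^3 + 2k^2 − k − 1) + (-3k^2 + k) = -k^3 − k^2 − 1,
and -(k+1)^3 + 2·(k+1)^2 − (k+1) − 1 = -k^3 − k^2 − 1.
By induction, b_m = -m^3 + 2m^2 − m − 1 for all m ≥ 1.

b_m = -m^3 + 2m^2 − m − 1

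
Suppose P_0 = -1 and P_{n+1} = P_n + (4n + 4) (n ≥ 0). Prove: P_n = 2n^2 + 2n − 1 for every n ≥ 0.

Base case: P_0 = -1, and 2·0^2 + 2·0 − 1 = -1.
Assume P_j = 2j^2 + 2j − 1.
Then P_{j+1} = P_j + (4j + 4) = (2j^2 + 2j − 1) + (4j + 4) = 2j^2 + 6j + 3,
and 2·(j+1)^2 + 2·(j+1) − 1 = 2j^2 + 6j + 3.
By induction, P_n = 2n^2 + 2n − 1 for all n ≥ 0.

P_n = 2n^2 + 2n − 1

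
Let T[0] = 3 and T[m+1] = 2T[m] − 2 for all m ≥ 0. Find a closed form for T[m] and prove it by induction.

Claim: T[m] = 2^m + 2.

Base case: T[0] = 3, and 2^0 + 2 = 1 + 2 = 3.
Assume T[k] = 2^k + 2 for some k ≥ 0.
Then T[k+1] = 2T[k] − 2 = 2·(2^k + 2) − 2 = 2^{k+1} + 4 − 2 = 2^{k+1} + 2.
Hence T[m] = 2^m + 2 for every m ≥ 0, by induction.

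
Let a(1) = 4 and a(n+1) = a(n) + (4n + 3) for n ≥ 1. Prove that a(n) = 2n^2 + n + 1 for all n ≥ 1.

Base case: a(1) = 4, and 2·1^2 + 1 + 1 = 4.
Assume a(k) = 2k^2 + k + 1.
Then a(k+1) = a(k) + (4k + 3) = (2k^2 + k + 1) + (4k + 3) = 2k^2 + 5k + 4,
and 2·(k+1)^2 + (k+1) + 1 = 2k^2 + 5k + 4.
This completes the inductive step, so a(n) = 2n^2 + n + 1 for all n ≥ 1.

a(n) = 2n^2 + n + 1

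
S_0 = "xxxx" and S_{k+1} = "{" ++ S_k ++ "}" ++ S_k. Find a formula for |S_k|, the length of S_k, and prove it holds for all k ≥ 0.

Claim: |S_k| = 6·2^k − 2.

Base case: |S_0| = 4, and 6·2^0 − 2 = 4.
Assume |S_m| = 6·2^m − 2.
Then |S_{m+1}| = 1 + |S_m| + 1 + |S_m| = 2|S_m| + 2 = 2(6·2^m − 2) + 2 = 6·2^{m+1} − 4 + 2 = 6·2^{m+1} − 2.
This completes the inductive step, so |S_k| = 6·2^k − 2 for all k ≥ 0.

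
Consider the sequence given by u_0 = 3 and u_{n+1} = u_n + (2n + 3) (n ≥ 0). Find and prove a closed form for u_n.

Claim: u_n = n^2 + 2n + 3.

Base case: u_0 = 3, and 0^2 + 2·0 + 3 = 3.
Assume u_k = k^2 + 2k + 3.
Then u_{k+1} = u_k + (2k + 3) = (k^2 + 2k + 3) + (2k + 3) = k^2 + 4k + 6,
and (k+1)^2 + 2·(k+1) + 3 = k^2 + 4k + 6.
Hence u_n = n^2 + 2n + 3 for every n ≥ 0, by induction.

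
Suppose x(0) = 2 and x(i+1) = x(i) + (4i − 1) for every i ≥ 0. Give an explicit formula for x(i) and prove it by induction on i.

Claim: x(i) = 2i^2 − 3i + 2.

Base case: x(0) = 2, and 2·0^2 − 3·0 + 2 = 2.
Assume x(m) = 2m^2 − 3m + 2.
Then x(m+1) = x(m) + (4m − 1) = (2m^2 − 3m + 2) + (4m − 1) = 2m^2 + m + 1,
and 2·(m+1)^2 − 3·(m+1) + 2 = 2m^2 + m + 1.
This completes the inductive step, so x(i) = 2i^2 − 3i + 2 for all i ≥ 0.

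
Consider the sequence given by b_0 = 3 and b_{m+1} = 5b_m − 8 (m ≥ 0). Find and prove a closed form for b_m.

Claim: b_m = 5^m + 2.

Base case: b_0 = 3, and 5^0 + 2 = 1 + 2 = 3.
Assume b_k = 5^k + 2 for some k ≥ 0.
Then b_{k+1} = 5b_k − 8 = 5·(5^k + 2) − 8 = 5^{k+1} + 10 − 8 = 5^{k+1} + 2.
So the formula holds for k+1, and by induction b_m = 5^m + 2 for all m ≥ 0.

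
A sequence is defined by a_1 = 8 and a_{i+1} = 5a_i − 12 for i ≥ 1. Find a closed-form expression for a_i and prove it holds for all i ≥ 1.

Claim: a_i = 5^i + 3.

Base case: a_1 = 8, and 5^1 + 3 = 5 + 3 = 8.
Assume a_k = 5^k + 3 for some k ≥ 1.
Then a_{k+1} = 5a_k − 12 = 5·(5^k + 3) − 12 = 5^{k+1} + 15 − 12 = 5^{k+1} + 3.
Hence a_i = 5^i + 3 for every i ≥ 1, by induction.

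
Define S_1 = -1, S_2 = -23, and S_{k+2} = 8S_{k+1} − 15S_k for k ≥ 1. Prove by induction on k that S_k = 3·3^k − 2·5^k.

Base cases: S_1 = -1 and 3·3^1 − 2·5^1 = -1; S_2 = -23 and 3·3^2 − 2·5^2 = -23.
Assume S_j = 3·3^j − 2·5^j for all 1 ≤ j ≤ r, where r ≥ 2.
Then S_{r+1} = 8S_r − 15S_{r−1} = 8·(3·3^r − 2·5^r) − 15·(3·3^{r−1} − 2·5^{r−1}) = 3·(8·3 − 15)3^{r−1} − 2·(8·5 − 15)5^{r−1} = 27·3^{r−1} − 50·5^{r−1} = 3·3^{r+1} − 2·5^{r+1}.
This completes the inductive step, so S_k = 3·3^k − 2·5^k for all k ≥ 1.

S_k = 3·3^k − 2·5^k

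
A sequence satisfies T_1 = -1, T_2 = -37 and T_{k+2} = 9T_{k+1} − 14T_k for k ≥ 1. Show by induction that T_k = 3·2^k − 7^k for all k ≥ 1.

Base cases: T_1 = -1 and 3·2^1 − 7^1 = -1; T_2 = -37 and 3·2^2 − 7^2 = -37.
Assume T_j = 3·2^j − 7^j for all 1 ≤ j ≤ m, where m ≥ 2.
Then T_{m+1} = 9T_m − 14T_{m−1} = 9·(3·2^m − 7^m) − 14·(3·2^{m−1} − 7^{m−1}) = 3·(9·2 − 14)2^{m−1} − (9·7 − 14)7^{m−1} = 12·2^{m−1} − 49·7^{m−1} = 3·2^{m+1} − 7^{m+1}.
Hence T_k = 3·2^k − 7^k for every k ≥ 1, by strong induction.

T_k = 3·2^k − 7^k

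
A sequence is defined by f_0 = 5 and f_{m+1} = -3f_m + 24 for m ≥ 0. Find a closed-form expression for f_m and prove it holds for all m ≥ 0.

Claim: f_m = -(-3)^m + 6.

Base case: f_0 = 5, and -(-3)^0 + 6 = -1 + 6 = 5.
Assume f_k = -(-3)^k + 6 for some k ≥ 0.
Then f_{k+1} = -3f_k + 24 = -3·(-(-3)^k + 6) + 24 = 3·(-3)^k − 18 + 24 = -(-3)^{k+1} + 6.
Hence f_m = -(-3)^m + 6 for every m ≥ 0, by induction.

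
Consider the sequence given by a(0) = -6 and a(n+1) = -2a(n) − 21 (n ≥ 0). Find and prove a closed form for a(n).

Claim: a(n) = (-2)^n − 7.

Base case: a(0) = -6, and (-2)^0 − 7 = 1 − 7 = -6.
Assume a(m) = (-2)^m − 7 for some m ≥ 0.
Then a(m+1) = -2a(m) − 21 = -2·((-2)^m − 7) − 21 = -2·(-2)^m + 14 − 21 = (-2)^{m+1} − 7.
So the formula holds for m+1, and by induction a(n) = (-2)^n − 7 for all n ≥ 0.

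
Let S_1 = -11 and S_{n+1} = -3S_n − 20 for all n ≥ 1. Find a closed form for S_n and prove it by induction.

Claim: S_n = 2·(-3)^n − 5.

Base case: S_1 = -11, and 2·(-3)^1 − 5 = -6 − 5 = -11.
Assume S_j = 2·(-3)^j − 5 for some j ≥ 1.
Then S_{j+1} = -3S_j − 20 = -3·(2·(-3)^j − 5) − 20 = -6·(-3)^j + 15 − 20 = 2·(-3)^{j+1} − 5.
Hence S_n = 2·(-3)^n − 5 for every n ≥ 1, by induction.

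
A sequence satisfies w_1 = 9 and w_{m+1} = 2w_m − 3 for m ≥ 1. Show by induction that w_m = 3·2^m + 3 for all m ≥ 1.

Base case: w_1 = 9, and 3·2^1 + 3 = 6 + 3 = 9.
Assume w_k = 3·2^k + 3 for some k ≥ 1.
Then w_{k+1} = 2w_k − 3 = 2·(3·2^k + 3) − 3 = 6·2^k + 6 − 3 = 3·2^{k+1} + 3.
This completes the inductive step, so w_m = 3·2^m + 3 for all m ≥ 1.

w_m = 3·2^m + 3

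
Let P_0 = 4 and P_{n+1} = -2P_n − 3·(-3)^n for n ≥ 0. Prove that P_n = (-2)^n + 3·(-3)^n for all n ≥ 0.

Base case: P_0 = 4, and (-2)^0 + 3·(-3)^0 = 1 + 3 = 4.
Assume P_k = (-2)^k + 3·(-3)^k for some k ≥ 0.
Then P_{k+1} = -2P_k − 3·(-3)^k = -2·((-2)^k + 3·(-3)^k) − 3·(-3)^k = (-2)^{k+1} − 6·(-3)^k − 3·(-3)^k = (-2)^{k+1} − 9·(-3)^k = (-2)^{k+1} + 3·(-3)^{k+1}.
So the formula holds for k+1, and by induction P_n = (-2)^n + 3·(-3)^n for all n ≥ 0.

P_n = (-2)^n + 3·(-3)^n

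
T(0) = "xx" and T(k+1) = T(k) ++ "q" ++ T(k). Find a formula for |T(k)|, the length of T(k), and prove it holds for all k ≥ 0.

Claim: |T(k)| = 3·2^k − 1.

Base case: |T(0)| = 2, and 3·2^0 − 1 = 2.
Assume |T(r)| = 3·2^r − 1.
Then |T(r+1)| = |T(r)| + 1 + |T(r)| = 2|T(r)| + 1 = 2(3·2^r − 1) + 1 = 3·2^{r+1} − 2 + 1 = 3·2^{r+1} − 1.
Hence |T(k)| = 3·2^k − 1 for every k ≥ 0, by induction.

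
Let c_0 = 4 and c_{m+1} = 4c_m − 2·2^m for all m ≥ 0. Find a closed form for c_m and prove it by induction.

Claim: c_m = 3·4^m + 2^m.

Base case: c_0 = 4, and 3·4^0 + 2^0 = 3 + 1 = 4.
Assume c_k = 3·4^k + 2^k for some k ≥ 0.
Then c_{k+1} = 4c_k − 2·2^k = 4·(3·4^k + 2^k) − 2·2^k = 3·4^{k+1} + 4·2^k − 2·2^k = 3·4^{k+1} + 2·2^k = 3·4^{k+1} + 2^{k+1}.
Hence c_m = 3·4^m + 2^m for every m ≥ 0, by induction.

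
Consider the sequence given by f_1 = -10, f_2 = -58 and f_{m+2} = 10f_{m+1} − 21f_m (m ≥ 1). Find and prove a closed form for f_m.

Claim: f_m = -7^m − 3^m.

Base cases: f_1 = -10 and -7^1 − 3^1 = -10; f_2 = -58 and -7^2 − 3^2 = -58.
Assume f_j = -7^j − 3^j for all 1 ≤ j ≤ k, where k ≥ 2.
Then f_{k+1} = 10f_k − 21f_{k−1} = 10·(-7^k − 3^k) − 21·(-7^{k−1} − 3^{k−1}) = -(10·7 − 21)7^{k−1} − (10·3 − 21)3^{k−1} = -49·7^{k−1} − 9·3^{k−1} = -7^{k+1} − 3^{k+1}.
This completes the inductive step, so f_m = -7^m − 3^m for all m ≥ 1.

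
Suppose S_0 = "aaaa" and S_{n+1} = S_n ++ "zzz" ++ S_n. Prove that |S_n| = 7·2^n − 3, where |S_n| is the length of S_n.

Base case: |S_0| = 4, and 7·2^0 − 3 = 4.
Assume |S_m| = 7·2^m − 3.
Then |S_{m+1}| = |S_m| + 3 + |S_m| = 2|S_m| + 3 = 2(7·2^m − 3) + 3 = 7·2^{m+1} − 6 + 3 = 7·2^{m+1} − 3.
Hence |S_n| = 7·2^n − 3 for every n ≥ 0, by induction.

|S_n| = 7·2^n − 3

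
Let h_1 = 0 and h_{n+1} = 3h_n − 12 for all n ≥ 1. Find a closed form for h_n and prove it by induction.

Claim: h_n = -2·3^n + 6.

Base case: h_1 = 0, and -2·3^1 + 6 = -6 + 6 = 0.
Assume h_j = -2·3^j + 6 for some j ≥ 1.
Then h_{j+1} = 3h_j − 12 = 3·(-2·3^j + 6) − 12 = -6·3^j + 18 − 12 = -2·3^{j+1} + 6.
This completes the inductive step, so h_n = -2·3^n + 6 for all n ≥ 1.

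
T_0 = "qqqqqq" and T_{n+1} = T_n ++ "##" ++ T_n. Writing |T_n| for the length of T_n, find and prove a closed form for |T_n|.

Claim: |T_n| = 2^{n+3} − 2.

Base case: |T_0| = 6, and 2^{0+3} − 2 = 6.
Assume |T_k| = 2^{k+3} − 2.
Then |T_{k+1}| = |T_k| + 2 + |T_k| = 2|T_k| + 2 = 2(2^{k+3} − 2) + 2 = 2^{k+1+3} − 4 + 2 = 2^{k+1+3} − 2.
This completes the inductive step, so |T_n| = 2^{n+3} − 2 for all n ≥ 0.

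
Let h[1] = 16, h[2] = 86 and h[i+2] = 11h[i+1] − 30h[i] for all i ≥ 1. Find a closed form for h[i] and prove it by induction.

Claim: h[i] = 2·5^i + 6^i.

Base cases: h[1] = 16 and 2·5^1 + 6^1 = 16; h[2] = 86 and 2·5^2 + 6^2 = 86.
Assume h[t] = 2·5^t + 6^t for all 1 ≤ t ≤ j, where j ≥ 2.
Then h[j+1] = 11h[j] − 30h[j−1] = 11·(2·5^j + 6^j) − 30·(2·5^{j−1} + 6^{j−1}) = 2·(11·5 − 30)5^{j−1} + (11·6 − 30)6^{j−1} = 50·5^{j−1} + 36·6^{j−1} = 2·5^{j+1} + 6^{j+1}.
By strong induction, h[i] = 2·5^i + 6^i for all i ≥ 1.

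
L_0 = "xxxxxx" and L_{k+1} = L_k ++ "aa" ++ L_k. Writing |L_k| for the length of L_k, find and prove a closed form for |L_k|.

Claim: |L_k| = 2^{k+3} − 2.

Base case: |L_0| = 6, and 2^{0+3} − 2 = 6.
Assume |L_m| = 2^{m+3} − 2.
Then |L_{m+1}| = |L_m| + 2 + |L_m| = 2|L_m| + 2 = 2(2^{m+3} − 2) + 2 = 2^{m+1+3} − 4 + 2 = 2^{m+1+3} − 2.
This completes the inductive step, so |L_k| = 2^{k+3} − 2 for all k ≥ 0.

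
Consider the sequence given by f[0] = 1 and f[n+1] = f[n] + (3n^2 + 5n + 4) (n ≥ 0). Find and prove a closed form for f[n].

Claim: f[n] = n^3 + n^2 + 2n + 1.

Base case: f[0] = 1, and 0^3 + 0^2 + 2·0 + 1 = 1.
Assume f[m] = m^3 + m^2 + 2m + 1.
Then f[m+1] = f[m] + (3m^2 + 5m + 4) = (m^3 + m^2 + 2m + 1) + (3m^2 + 5m + 4) = m^3 + 4m^2 + 7m + 5,
and (m+1)^3 + (m+1)^2 + 2·(m+1) + 1 = m^3 + 4m^2 + 7m + 5.
This completes the inductive step, so f[n] = n^3 + n^2 + 2n + 1 for all n ≥ 0.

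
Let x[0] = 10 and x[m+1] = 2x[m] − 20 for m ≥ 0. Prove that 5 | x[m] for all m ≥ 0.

Base case: x[0] = 10 = 5·2, so 5 | x[0].
Assume 5 | x[k], so x[k] = 5t for some integer t.
Then x[k+1] = 2x[k] − 20 = 2·(5t) − 20 = 5(2t − 4), so 5 | x[k+1].
By induction, 5 | x[m] for all m ≥ 0.

5 | x[m]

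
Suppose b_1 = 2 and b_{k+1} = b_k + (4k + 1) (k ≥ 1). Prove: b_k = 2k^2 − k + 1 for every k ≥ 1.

Base case: b_1 = 2, and 2·1^2 − 1 + 1 = 2.
Assume b_r = 2r^2 − r + 1.
Then b_{r+1} = b_r + (4r + 1) = (2r^2 − r + 1) + (4r + 1) = 2r^2 + 3r + 2,
and 2·(r+1)^2 − (r+1) + 1 = 2r^2 + 3r + 2.
Hence b_k = 2k^2 − k + 1 for every k ≥ 1, by induction.

b_k = 2k^2 − k + 1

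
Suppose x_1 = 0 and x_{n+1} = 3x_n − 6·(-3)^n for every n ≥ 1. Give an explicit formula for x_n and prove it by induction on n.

Claim: x_n = 3^n + (-3)^n.

Base case: x_1 = 0, and 3^1 + (-3)^1 = 3 − 3 = 0.
Assume x_k = 3^k + (-3)^k for some k ≥ 1.
Then x_{k+1} = 3x_k − 6·(-3)^k = 3·(3^k + (-3)^k) − 6·(-3)^k = 3^{k+1} + 3·(-3)^k − 6·(-3)^k = 3^{k+1} − 3·(-3)^k = 3^{k+1} + (-3)^{k+1}.
By induction, x_n = 3^n + (-3)^n for all n ≥ 1.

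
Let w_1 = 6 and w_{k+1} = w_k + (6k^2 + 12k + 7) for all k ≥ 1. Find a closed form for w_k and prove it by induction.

Claim: w_k = 2k^3 + 3k^2 + 2k − 1.

Base case: w_1 = 6, and 2·1^3 + 3·1^2 + 2·1 − 1 = 6.
Assume w_m = 2m^3 + 3m^2 + 2m − 1.
Then w_{m+1} = w_m + (6m^2 + 12m + 7) = (2m^3 + 3m^2 + 2m − 1) + (6m^2 + 12m + 7) = 2m^3 + 9m^2 + 14m + 6,
and 2·(m+1)^3 + 3·(m+1)^2 + 2·(m+1) − 1 = 2m^3 + 9m^2 + 14m + 6.
By induction, w_k = 2k^3 + 3k^2 + 2k − 1 for all k ≥ 1.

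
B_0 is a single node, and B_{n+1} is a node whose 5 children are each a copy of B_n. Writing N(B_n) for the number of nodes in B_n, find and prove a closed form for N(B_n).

Claim: N(B_n) = (5^{n+1} − 1)/4.

Base case: N(B_0) = 1, and (5^{0+1} − 1)/4 = 1.
Assume N(B_k) = (5^{k+1} − 1)/4.
Then N(B_{k+1}) = 1 + 5N(B_k) = 1 + 5·(5^{k+1} − 1)/4 = 1 + (5^{k+2} − 5)/4 = (4 + 5^{k+2} − 5)/4 = (5^{k+2} − 1)/4.
This completes the inductive step, so N(B_n) = (5^{n+1} − 1)/4 for all n ≥ 0.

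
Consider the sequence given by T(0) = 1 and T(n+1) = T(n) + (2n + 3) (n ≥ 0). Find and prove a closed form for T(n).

Claim: T(n) = n^2 + 2n + 1.

Base case: T(0) = 1, and 0^2 + 2·0 + 1 = 1.
Assume T(k) = k^2 + 2k + 1.
Then T(k+1) = T(k) + (2k + 3) = (k^2 + 2k + 1) + (2k + 3) = k^2 + 4k + 4,
and (k+1)^2 + 2·(k+1) + 1 = k^2 + 4k + 4.
This completes the inductive step, so T(n) = n^2 + 2n + 1 for all n ≥ 0.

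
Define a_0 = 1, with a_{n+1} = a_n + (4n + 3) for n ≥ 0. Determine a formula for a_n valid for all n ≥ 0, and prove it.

Claim: a_n = 2n^2 + n + 1.

Base case: a_0 = 1, and 2·0^2 + 0 + 1 = 1.
Assume a_r = 2r^2 + r + 1.
Then a_{r+1} = a_r + (4r + 3) = (2r^2 + r + 1) + (4r + 3) = 2r^2 + 5r + 4,
and 2·(r+1)^2 + (r+1) + 1 = 2r^2 + 5r + 4.
This completes the inductive step, so a_n = 2n^2 + n + 1 for all n ≥ 0.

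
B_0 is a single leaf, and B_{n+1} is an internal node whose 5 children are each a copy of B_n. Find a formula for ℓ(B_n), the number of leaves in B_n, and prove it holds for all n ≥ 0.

Claim: ℓ(B_n) = 5^n.

Base case: ℓ(B_0) = 1, and 5^0 = 1.
Assume ℓ(B_r) = 5^r.
Then ℓ(B_{r+1}) = 5·ℓ(B_r) = 5·5^r = 5^{r+1}.
By induction, ℓ(B_n) = 5^n for all n ≥ 0.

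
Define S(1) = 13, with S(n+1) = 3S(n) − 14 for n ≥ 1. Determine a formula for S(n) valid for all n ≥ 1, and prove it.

Claim: S(n) = 2·3^n + 7.

Base case: S(1) = 13, and 2·3^1 + 7 = 6 + 7 = 13.
Assume S(r) = 2·3^r + 7 for some r ≥ 1.
Then S(r+1) = 3S(r) − 14 = 3·(2·3^r + 7) − 14 = 6·3^r + 21 − 14 = 2·3^{r+1} + 7.
By induction, S(n) = 2·3^n + 7 for all n ≥ 1.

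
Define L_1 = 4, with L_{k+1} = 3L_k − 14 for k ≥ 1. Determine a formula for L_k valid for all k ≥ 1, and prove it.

Claim: L_k = -3^k + 7.

Base case: L_1 = 4, and -3^1 + 7 = -3 + 7 = 4.
Assume L_r = -3^r + 7 for some r ≥ 1.
Then L_{r+1} = 3L_r − 14 = 3·(-3^r + 7) − 14 = -3^{r+1} + 21 − 14 = -3^{r+1} + 7.
So the formula holds for r+1, and by induction L_k = -3^k + 7 for all k ≥ 1.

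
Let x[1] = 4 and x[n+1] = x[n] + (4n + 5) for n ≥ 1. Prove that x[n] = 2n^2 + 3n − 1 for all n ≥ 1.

Base case: x[1] = 4, and 2·1^2 + 3·1 − 1 = 4.
Assume x[m] = 2m^2 + 3m − 1.
Then x[m+1] = x[m] + (4m + 5) = (2m^2 + 3m − 1) + (4m + 5) = 2m^2 + 7m + 4,
and 2·(m+1)^2 + 3·(m+1) − 1 = 2m^2 + 7m + 4.
By induction, x[n] = 2n^2 + 3n − 1 for all n ≥ 1.

x[n] = 2n^2 + 3n − 1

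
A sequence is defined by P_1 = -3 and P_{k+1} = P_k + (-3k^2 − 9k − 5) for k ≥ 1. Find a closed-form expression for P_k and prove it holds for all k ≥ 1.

Claim: P_k = -k^3 − 3k^2 − k + 2.

Base case: P_1 = -3, and -1^3 − 3·1^2 − 1 + 2 = -3.
Assume P_j = -j^3 − 3j^2 − j + 2.
Then P_{j+1} = P_j + (-3j^2 − 9j − 5) = (-j^3 − 3j^2 − j + 2) + (-3j^2 − 9j − 5) = -j^3 − 6j^2 − 10j − 3,
and -(j+1)^3 − 3·(j+1)^2 − (j+1) + 2 = -j^3 − 6j^2 − 10j − 3.
Hence P_k = -k^3 − 3k^2 − k + 2 for every k ≥ 1, by induction.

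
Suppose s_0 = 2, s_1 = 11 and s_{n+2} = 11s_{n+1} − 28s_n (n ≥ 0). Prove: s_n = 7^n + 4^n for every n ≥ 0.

Base cases: s_0 = 2 and 7^0 + 4^0 = 2; s_1 = 11 and 7^1 + 4^1 = 11.
Assume s_j = 7^j + 4^j for all 0 ≤ j ≤ m, where m ≥ 1.
Then s_{m+1} = 11s_m − 28s_{m−1} = 11·(7^m + 4^m) − 28·(7^{m−1} + 4^{m−1}) = (11·7 − 28)7^{m−1} + (11·4 − 28)4^{m−1} = 49·7^{m−1} + 16·4^{m−1} = 7^{m+1} + 4^{m+1}.
Hence s_n = 7^n + 4^n for every n ≥ 0, by strong induction.

s_n = 7^n + 4^n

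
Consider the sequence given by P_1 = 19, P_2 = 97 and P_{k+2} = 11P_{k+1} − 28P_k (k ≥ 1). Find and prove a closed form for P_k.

Claim: P_k = 3·4^k + 7^k.

Base cases: P_1 = 19 and 3·4^1 + 7^1 = 19; P_2 = 97 and 3·4^2 + 7^2 = 97.
Assume P_i = 3·4^i + 7^i for all 1 ≤ i ≤ j, where j ≥ 2.
Then P_{j+1} = 11P_j − 28P_{j−1} = 11·(3·4^j + 7^j) − 28·(3·4^{j−1} + 7^{j−1}) = 3·(11·4 − 28)4^{j−1} + (11·7 − 28)7^{j−1} = 48·4^{j−1} + 49·7^{j−1} = 3·4^{j+1} + 7^{j+1}.
Hence P_k = 3·4^k + 7^k for every k ≥ 1, by strong induction.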